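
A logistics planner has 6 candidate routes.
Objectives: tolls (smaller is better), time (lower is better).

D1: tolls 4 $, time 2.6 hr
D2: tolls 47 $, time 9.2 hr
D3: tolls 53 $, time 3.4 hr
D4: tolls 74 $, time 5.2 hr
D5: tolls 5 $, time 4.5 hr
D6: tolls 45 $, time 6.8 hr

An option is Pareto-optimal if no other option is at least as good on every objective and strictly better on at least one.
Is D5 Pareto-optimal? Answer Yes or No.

No

D1 vs D5: tolls 4≤5, time 2.6≤4.5 — D1 is at least as good on every objective and strictly better on at least one, so D1 dominates D5.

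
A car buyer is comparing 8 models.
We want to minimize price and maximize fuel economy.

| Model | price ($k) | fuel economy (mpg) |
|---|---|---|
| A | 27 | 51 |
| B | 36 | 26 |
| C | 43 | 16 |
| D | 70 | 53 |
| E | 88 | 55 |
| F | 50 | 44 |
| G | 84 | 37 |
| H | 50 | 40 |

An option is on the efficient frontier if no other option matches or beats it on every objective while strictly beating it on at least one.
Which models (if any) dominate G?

A, D, F, H

A: price 27≤84, fuel economy 51≥37 — dominates G.
D: price 70≤84, fuel economy 53≥37 — dominates G.
F: price 50≤84, fuel economy 44≥37 — dominates G.
H: price 50≤84, fuel economy 40≥37 — dominates G.
Others (B, C, E) are each worse than G on at least one objective.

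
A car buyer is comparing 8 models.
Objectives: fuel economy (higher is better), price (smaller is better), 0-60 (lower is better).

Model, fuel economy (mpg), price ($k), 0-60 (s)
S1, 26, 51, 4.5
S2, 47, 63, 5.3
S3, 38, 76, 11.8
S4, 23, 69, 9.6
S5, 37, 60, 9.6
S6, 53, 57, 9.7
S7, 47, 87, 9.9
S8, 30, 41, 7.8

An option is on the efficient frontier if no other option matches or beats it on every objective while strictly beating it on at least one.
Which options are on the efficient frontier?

S1, S2, S5, S6, S8

S1: not dominated (best 0-60).
S2: not dominated.
S3: dominated by S2 (fuel economy 47≥38, price 63≤76, 0-60 5.3≤11.8).
S4: dominated by S1 (fuel economy 26≥23, price 51≤69, 0-60 4.5≤9.6).
S5: not dominated.
S6: not dominated (best fuel economy).
S7: dominated by S2 (fuel economy 47≥47, price 63≤87, 0-60 5.3≤9.9).
S8: not dominated (best price).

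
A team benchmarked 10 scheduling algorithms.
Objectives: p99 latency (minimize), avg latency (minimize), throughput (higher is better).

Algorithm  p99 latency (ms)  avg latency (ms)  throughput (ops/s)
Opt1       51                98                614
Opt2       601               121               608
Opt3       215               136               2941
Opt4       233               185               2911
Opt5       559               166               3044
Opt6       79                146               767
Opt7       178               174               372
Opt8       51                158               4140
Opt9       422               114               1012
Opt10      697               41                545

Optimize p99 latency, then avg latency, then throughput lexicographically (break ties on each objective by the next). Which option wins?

First minimize p99 latency: best is 51, kept {Opt1, Opt8}.
Then minimize avg latency: best is 98, kept {Opt1}.

Opt1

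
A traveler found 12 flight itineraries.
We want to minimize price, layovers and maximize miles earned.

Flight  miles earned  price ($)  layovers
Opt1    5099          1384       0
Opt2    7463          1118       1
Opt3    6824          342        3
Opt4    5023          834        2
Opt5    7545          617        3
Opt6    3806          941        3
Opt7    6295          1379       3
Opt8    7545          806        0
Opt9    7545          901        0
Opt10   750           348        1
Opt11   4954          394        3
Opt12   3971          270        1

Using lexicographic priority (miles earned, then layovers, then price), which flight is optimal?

Opt8

First maximize miles earned: best is 7545, kept {Opt5, Opt8, Opt9}.
Then minimize layovers: best is 0, kept {Opt8, Opt9}.
Then minimize price: best is 806, kept {Opt8}.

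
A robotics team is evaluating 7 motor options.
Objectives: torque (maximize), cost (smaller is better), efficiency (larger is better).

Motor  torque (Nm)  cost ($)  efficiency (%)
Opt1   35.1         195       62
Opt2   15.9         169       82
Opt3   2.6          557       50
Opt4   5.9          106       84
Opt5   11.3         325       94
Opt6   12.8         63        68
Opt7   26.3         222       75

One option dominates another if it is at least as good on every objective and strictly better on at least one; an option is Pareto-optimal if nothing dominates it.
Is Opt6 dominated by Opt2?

Opt2 vs Opt6: Opt2 is worse on cost (169 vs 63), so it does not dominate Opt6.

No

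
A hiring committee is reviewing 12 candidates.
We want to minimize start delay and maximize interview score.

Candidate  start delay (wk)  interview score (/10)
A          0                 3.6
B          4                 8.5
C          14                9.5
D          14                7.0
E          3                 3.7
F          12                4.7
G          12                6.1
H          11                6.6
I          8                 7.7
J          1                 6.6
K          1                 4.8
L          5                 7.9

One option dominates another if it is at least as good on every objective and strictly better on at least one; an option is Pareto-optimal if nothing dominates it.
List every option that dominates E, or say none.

J, K

J: start delay 1≤3, interview score 6.6≥3.7 — dominates E.
K: start delay 1≤3, interview score 4.8≥3.7 — dominates E.
Others (A, B, C, D, F, G, H, I, L) are each worse than E on at least one objective.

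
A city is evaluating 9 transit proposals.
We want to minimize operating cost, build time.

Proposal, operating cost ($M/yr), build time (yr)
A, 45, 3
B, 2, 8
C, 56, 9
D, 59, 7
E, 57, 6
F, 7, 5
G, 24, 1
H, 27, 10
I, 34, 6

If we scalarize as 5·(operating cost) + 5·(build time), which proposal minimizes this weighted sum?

B

A: 5·45 + 5·3 = 240
B: 5·2 + 5·8 = 50
C: 5·56 + 5·9 = 325
D: 5·59 + 5·7 = 330
E: 5·57 + 5·6 = 315
F: 5·7 + 5·5 = 60
G: 5·24 + 5·1 = 125
H: 5·27 + 5·10 = 185
I: 5·34 + 5·6 = 200
Lowest: B at 50.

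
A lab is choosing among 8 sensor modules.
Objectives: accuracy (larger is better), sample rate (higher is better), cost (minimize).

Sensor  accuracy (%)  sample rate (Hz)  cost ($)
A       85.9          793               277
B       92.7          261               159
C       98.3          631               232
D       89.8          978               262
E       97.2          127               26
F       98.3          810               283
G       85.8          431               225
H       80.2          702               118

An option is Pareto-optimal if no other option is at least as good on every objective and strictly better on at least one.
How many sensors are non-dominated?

A: dominated by D (accuracy 89.8≥85.9, sample rate 978≥793, cost 262≤277).
B: not dominated.
C: not dominated.
D: not dominated (best sample rate).
E: not dominated (best cost).
F: not dominated.
G: not dominated.
H: not dominated.
Pareto-optimal: B, C, D, E, F, G, H → 7.

7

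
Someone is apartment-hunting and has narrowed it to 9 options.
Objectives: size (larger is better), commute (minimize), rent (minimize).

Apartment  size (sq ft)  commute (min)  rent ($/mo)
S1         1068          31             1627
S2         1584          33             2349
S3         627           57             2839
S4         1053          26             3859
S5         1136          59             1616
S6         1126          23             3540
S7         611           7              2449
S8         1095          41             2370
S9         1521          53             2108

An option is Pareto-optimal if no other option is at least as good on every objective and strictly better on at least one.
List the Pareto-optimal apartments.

S1: not dominated.
S2: not dominated (best size).
S3: dominated by S1 (size 1068≥627, commute 31≤57, rent 1627≤2839).
S4: dominated by S6 (size 1126≥1053, commute 23≤26, rent 3540≤3859).
S5: not dominated (best rent).
S6: not dominated.
S7: not dominated (best commute).
S8: dominated by S2 (size 1584≥1095, commute 33≤41, rent 2349≤2370).
S9: not dominated.

S1, S2, S5, S6, S7, S9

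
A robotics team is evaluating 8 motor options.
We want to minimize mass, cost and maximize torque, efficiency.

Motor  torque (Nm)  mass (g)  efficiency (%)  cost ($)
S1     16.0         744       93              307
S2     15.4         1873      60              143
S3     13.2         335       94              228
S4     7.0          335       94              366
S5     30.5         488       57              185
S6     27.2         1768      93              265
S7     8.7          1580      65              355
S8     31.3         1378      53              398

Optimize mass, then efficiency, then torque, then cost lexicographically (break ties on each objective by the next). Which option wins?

First minimize mass: best is 335, kept {S3, S4}.
Then maximize efficiency: best is 94, kept {S3, S4}.
Then maximize torque: best is 13.2, kept {S3}.

S3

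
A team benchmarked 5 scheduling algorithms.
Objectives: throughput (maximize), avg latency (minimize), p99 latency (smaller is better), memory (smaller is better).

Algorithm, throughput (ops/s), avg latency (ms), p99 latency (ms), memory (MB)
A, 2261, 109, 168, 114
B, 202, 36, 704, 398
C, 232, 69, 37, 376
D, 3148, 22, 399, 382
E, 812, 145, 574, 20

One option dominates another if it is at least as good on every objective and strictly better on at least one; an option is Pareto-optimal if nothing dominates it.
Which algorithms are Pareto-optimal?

A, C, D, E

A: not dominated.
B: dominated by D (throughput 3148≥202, avg latency 22≤36, p99 latency 399≤704, memory 382≤398).
C: not dominated (best p99 latency).
D: not dominated (best throughput).
E: not dominated (best memory).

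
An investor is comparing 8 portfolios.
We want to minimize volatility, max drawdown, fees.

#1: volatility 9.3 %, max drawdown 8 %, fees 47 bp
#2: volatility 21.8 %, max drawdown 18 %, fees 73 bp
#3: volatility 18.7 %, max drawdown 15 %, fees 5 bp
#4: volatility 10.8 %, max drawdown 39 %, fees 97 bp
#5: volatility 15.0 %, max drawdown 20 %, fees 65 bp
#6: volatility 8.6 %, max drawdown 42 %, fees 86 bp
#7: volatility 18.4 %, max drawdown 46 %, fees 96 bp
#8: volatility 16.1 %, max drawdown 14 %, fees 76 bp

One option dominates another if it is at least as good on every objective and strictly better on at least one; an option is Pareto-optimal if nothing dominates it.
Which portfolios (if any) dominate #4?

#1: volatility 9.3≤10.8, max drawdown 8≤39, fees 47≤97 — dominates #4.
Others (#2, #3, #5, #6, #7, #8) are each worse than #4 on at least one objective.

#1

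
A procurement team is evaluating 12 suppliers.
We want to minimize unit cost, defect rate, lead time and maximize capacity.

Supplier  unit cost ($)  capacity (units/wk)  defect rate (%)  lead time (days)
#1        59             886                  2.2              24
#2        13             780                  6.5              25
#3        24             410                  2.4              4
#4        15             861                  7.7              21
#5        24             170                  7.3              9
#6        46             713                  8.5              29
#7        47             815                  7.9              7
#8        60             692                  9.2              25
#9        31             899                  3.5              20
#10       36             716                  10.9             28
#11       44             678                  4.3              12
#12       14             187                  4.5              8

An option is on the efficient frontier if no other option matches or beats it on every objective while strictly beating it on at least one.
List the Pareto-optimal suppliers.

#1, #2, #3, #4, #7, #9, #11, #12

#1: not dominated (best defect rate).
#2: not dominated (best unit cost).
#3: not dominated (best lead time).
#4: not dominated.
#5: dominated by #3 (unit cost 24≤24, capacity 410≥170, defect rate 2.4≤7.3, lead time 4≤9).
#6: dominated by #2 (unit cost 13≤46, capacity 780≥713, defect rate 6.5≤8.5, lead time 25≤29).
#7: not dominated.
#8: dominated by #1 (unit cost 59≤60, capacity 886≥692, defect rate 2.2≤9.2, lead time 24≤25).
#9: not dominated (best capacity).
#10: dominated by #2 (unit cost 13≤36, capacity 780≥716, defect rate 6.5≤10.9, lead time 25≤28).
#11: not dominated.
#12: not dominated.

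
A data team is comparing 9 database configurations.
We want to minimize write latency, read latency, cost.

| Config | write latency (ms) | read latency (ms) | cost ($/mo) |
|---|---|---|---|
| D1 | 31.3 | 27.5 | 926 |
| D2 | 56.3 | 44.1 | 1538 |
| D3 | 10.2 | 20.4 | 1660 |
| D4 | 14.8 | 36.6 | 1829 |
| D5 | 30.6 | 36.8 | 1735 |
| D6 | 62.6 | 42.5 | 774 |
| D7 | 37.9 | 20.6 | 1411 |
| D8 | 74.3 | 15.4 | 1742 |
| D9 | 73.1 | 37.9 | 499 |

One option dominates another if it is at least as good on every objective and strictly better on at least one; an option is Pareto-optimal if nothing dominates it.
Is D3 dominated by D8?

No

D8 vs D3: D8 is worse on write latency (74.3 vs 10.2), so it does not dominate D3.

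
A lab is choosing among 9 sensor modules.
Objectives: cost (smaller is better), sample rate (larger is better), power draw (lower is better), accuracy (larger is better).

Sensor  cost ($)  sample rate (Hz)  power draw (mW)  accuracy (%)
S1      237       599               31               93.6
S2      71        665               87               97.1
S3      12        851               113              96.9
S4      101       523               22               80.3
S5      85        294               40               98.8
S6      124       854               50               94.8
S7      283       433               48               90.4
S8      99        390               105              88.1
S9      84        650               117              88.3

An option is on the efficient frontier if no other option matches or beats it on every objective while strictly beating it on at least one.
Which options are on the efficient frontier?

S1, S2, S3, S4, S5, S6

S1: not dominated.
S2: not dominated.
S3: not dominated (best cost).
S4: not dominated (best power draw).
S5: not dominated (best accuracy).
S6: not dominated (best sample rate).
S7: dominated by S1 (cost 237≤283, sample rate 599≥433, power draw 31≤48, accuracy 93.6≥90.4).
S8: dominated by S2 (cost 71≤99, sample rate 665≥390, power draw 87≤105, accuracy 97.1≥88.1).
S9: dominated by S2 (cost 71≤84, sample rate 665≥650, power draw 87≤117, accuracy 97.1≥88.3).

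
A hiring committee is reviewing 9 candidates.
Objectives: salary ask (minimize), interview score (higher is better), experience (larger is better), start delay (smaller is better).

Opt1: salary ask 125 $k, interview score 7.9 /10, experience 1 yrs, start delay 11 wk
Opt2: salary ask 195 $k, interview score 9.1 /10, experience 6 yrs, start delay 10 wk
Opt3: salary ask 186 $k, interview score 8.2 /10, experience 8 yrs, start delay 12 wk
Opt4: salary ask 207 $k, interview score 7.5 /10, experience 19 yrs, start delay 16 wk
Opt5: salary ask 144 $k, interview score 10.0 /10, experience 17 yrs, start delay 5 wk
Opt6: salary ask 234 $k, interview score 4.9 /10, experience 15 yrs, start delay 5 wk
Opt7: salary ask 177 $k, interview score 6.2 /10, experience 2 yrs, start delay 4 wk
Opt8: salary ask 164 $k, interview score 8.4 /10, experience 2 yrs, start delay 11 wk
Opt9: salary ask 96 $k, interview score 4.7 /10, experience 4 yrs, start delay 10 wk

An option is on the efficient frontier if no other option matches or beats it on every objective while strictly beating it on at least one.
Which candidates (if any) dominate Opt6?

Opt5: salary ask 144≤234, interview score 10.0≥4.9, experience 17≥15, start delay 5≤5 — dominates Opt6.
Others (Opt1, Opt2, Opt3, Opt4, Opt7, Opt8, Opt9) are each worse than Opt6 on at least one objective.

Opt5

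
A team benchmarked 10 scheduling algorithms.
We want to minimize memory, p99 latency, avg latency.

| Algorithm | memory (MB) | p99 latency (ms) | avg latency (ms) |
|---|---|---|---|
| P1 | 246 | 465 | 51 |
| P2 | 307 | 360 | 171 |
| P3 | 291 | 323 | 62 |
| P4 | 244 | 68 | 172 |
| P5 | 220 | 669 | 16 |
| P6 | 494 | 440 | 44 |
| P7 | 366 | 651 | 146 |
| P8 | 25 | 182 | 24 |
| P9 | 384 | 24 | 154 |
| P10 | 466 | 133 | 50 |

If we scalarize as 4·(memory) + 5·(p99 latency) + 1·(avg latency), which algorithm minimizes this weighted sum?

P1: 4·246 + 5·465 + 1·51 = 3360
P2: 4·307 + 5·360 + 1·171 = 3199
P3: 4·291 + 5·323 + 1·62 = 2841
P4: 4·244 + 5·68 + 1·172 = 1488
P5: 4·220 + 5·669 + 1·16 = 4241
P6: 4·494 + 5·440 + 1·44 = 4220
P7: 4·366 + 5·651 + 1·146 = 4865
P8: 4·25 + 5·182 + 1·24 = 1034
P9: 4·384 + 5·24 + 1·154 = 1810
P10: 4·466 + 5·133 + 1·50 = 2579
Lowest: P8 at 1034.

P8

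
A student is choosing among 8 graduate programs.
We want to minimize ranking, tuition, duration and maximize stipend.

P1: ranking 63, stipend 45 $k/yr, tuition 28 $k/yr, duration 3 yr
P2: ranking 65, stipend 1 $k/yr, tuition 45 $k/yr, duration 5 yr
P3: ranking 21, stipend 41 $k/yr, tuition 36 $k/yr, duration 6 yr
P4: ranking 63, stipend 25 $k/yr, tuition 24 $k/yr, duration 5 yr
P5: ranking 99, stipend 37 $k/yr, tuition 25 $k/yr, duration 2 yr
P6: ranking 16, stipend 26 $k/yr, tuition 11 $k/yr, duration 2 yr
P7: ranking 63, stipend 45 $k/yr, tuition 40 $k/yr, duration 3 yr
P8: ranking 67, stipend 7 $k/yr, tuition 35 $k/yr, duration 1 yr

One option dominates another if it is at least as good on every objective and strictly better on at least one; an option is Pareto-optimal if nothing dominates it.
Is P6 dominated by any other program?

No

P1: worse on ranking (63 vs 16).
P2: worse on ranking (65 vs 16).
P3: worse on ranking (21 vs 16).
P4: worse on ranking (63 vs 16).
P5: worse on ranking (99 vs 16).
P7: worse on ranking (63 vs 16).
P8: worse on ranking (67 vs 16).
No option is at least as good as P6 on every objective and strictly better on one.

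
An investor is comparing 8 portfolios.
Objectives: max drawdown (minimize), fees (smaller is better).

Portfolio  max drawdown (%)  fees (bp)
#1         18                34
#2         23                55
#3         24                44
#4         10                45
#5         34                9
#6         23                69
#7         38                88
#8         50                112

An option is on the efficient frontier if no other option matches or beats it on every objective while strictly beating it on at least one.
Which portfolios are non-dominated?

#1, #4, #5

#1: not dominated.
#2: dominated by #1 (max drawdown 18≤23, fees 34≤55).
#3: dominated by #1 (max drawdown 18≤24, fees 34≤44).
#4: not dominated (best max drawdown).
#5: not dominated (best fees).
#6: dominated by #1 (max drawdown 18≤23, fees 34≤69).
#7: dominated by #1 (max drawdown 18≤38, fees 34≤88).
#8: dominated by #1 (max drawdown 18≤50, fees 34≤112).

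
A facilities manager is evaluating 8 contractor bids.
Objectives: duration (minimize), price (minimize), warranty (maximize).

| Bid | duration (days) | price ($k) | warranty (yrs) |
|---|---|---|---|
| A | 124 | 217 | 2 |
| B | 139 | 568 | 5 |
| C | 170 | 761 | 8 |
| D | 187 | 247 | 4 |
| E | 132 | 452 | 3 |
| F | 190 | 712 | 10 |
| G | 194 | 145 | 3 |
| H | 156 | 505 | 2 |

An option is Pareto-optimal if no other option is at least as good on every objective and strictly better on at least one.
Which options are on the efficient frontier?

A: not dominated (best duration).
B: not dominated.
C: not dominated.
D: not dominated.
E: not dominated.
F: not dominated (best warranty).
G: not dominated (best price).
H: dominated by A (duration 124≤156, price 217≤505, warranty 2≥2).

A, B, C, D, E, F, G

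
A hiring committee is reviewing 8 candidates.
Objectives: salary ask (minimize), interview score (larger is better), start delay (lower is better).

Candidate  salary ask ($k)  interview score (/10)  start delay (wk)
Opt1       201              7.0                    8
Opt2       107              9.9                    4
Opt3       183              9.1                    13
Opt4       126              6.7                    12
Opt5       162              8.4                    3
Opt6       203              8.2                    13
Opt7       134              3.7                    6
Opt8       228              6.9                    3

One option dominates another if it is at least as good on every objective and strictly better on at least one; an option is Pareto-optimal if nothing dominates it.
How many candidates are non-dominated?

2

Opt1: dominated by Opt2 (salary ask 107≤201, interview score 9.9≥7.0, start delay 4≤8).
Opt2: not dominated (best salary ask).
Opt3: dominated by Opt2 (salary ask 107≤183, interview score 9.9≥9.1, start delay 4≤13).
Opt4: dominated by Opt2 (salary ask 107≤126, interview score 9.9≥6.7, start delay 4≤12).
Opt5: not dominated.
Opt6: dominated by Opt2 (salary ask 107≤203, interview score 9.9≥8.2, start delay 4≤13).
Opt7: dominated by Opt2 (salary ask 107≤134, interview score 9.9≥3.7, start delay 4≤6).
Opt8: dominated by Opt5 (salary ask 162≤228, interview score 8.4≥6.9, start delay 3≤3).
Pareto-optimal: Opt2, Opt5 → 2.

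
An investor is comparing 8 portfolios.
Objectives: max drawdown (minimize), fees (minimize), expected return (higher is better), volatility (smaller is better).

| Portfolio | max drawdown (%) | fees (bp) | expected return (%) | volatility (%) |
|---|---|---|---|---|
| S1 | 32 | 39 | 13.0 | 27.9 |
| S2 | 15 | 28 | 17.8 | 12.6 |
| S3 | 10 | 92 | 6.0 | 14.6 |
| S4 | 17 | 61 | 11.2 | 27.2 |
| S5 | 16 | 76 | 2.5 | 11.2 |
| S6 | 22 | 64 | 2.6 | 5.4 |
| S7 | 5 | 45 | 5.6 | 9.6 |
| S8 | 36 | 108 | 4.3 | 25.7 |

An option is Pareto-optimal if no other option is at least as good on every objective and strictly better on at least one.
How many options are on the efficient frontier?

S1: dominated by S2 (max drawdown 15≤32, fees 28≤39, expected return 17.8≥13.0, volatility 12.6≤27.9).
S2: not dominated (best fees).
S3: not dominated.
S4: dominated by S2 (max drawdown 15≤17, fees 28≤61, expected return 17.8≥11.2, volatility 12.6≤27.2).
S5: dominated by S7 (max drawdown 5≤16, fees 45≤76, expected return 5.6≥2.5, volatility 9.6≤11.2).
S6: not dominated (best volatility).
S7: not dominated (best max drawdown).
S8: dominated by S2 (max drawdown 15≤36, fees 28≤108, expected return 17.8≥4.3, volatility 12.6≤25.7).
Pareto-optimal: S2, S3, S6, S7 → 4.

4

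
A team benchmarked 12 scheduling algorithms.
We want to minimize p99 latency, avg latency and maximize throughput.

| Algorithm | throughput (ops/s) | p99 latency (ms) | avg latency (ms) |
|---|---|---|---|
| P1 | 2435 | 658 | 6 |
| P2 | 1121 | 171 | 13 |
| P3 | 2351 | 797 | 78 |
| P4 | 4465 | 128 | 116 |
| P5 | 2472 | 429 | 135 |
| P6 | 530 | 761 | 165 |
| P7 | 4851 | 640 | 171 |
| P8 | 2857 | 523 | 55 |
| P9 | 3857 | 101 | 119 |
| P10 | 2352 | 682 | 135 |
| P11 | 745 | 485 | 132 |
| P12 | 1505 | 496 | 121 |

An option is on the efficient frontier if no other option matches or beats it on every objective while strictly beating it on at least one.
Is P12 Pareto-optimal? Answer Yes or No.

P4 vs P12: throughput 4465≥1505, p99 latency 128≤496, avg latency 116≤121 — P4 is at least as good on every objective and strictly better on at least one, so P4 dominates P12.

No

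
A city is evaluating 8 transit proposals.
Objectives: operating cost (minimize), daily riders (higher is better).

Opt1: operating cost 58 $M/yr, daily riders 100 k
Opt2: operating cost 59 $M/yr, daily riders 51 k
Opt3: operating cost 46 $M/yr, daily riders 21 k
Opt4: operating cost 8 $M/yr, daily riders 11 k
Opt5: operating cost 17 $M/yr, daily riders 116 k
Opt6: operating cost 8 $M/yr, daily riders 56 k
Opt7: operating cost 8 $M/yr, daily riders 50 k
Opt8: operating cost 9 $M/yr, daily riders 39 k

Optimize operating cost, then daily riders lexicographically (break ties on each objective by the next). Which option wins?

First minimize operating cost: best is 8, kept {Opt4, Opt6, Opt7}.
Then maximize daily riders: best is 56, kept {Opt6}.

Opt6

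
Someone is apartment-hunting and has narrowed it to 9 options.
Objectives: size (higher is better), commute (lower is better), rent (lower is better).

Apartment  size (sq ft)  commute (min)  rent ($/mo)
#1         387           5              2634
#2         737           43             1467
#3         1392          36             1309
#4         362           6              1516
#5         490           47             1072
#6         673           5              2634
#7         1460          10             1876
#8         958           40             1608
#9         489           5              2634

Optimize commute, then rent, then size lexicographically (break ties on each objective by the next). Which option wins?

First minimize commute: best is 5, kept {#1, #6, #9}.
Then minimize rent: best is 2634, kept {#1, #6, #9}.
Then maximize size: best is 673, kept {#6}.

#6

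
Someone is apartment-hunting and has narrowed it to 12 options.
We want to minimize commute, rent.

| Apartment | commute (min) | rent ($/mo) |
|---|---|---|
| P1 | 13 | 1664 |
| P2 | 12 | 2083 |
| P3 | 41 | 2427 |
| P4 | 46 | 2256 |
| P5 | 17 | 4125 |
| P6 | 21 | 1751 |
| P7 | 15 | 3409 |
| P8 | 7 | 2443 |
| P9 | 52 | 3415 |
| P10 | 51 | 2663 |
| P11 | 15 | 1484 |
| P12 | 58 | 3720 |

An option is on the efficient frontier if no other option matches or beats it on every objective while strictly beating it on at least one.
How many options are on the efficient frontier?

4

P1: not dominated.
P2: not dominated.
P3: dominated by P1 (commute 13≤41, rent 1664≤2427).
P4: dominated by P1 (commute 13≤46, rent 1664≤2256).
P5: dominated by P1 (commute 13≤17, rent 1664≤4125).
P6: dominated by P1 (commute 13≤21, rent 1664≤1751).
P7: dominated by P1 (commute 13≤15, rent 1664≤3409).
P8: not dominated (best commute).
P9: dominated by P1 (commute 13≤52, rent 1664≤3415).
P10: dominated by P1 (commute 13≤51, rent 1664≤2663).
P11: not dominated (best rent).
P12: dominated by P1 (commute 13≤58, rent 1664≤3720).
Pareto-optimal: P1, P2, P8, P11 → 4.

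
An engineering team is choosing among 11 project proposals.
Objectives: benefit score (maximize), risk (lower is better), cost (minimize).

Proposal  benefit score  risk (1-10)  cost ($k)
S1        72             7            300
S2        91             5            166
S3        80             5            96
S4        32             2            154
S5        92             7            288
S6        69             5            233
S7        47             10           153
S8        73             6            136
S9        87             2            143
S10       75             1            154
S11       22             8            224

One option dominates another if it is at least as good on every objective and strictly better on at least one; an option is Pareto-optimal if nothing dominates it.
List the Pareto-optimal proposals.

S2, S3, S5, S9, S10

S1: dominated by S2 (benefit score 91≥72, risk 5≤7, cost 166≤300).
S2: not dominated.
S3: not dominated (best cost).
S4: dominated by S9 (benefit score 87≥32, risk 2≤2, cost 143≤154).
S5: not dominated (best benefit score).
S6: dominated by S2 (benefit score 91≥69, risk 5≤5, cost 166≤233).
S7: dominated by S3 (benefit score 80≥47, risk 5≤10, cost 96≤153).
S8: dominated by S3 (benefit score 80≥73, risk 5≤6, cost 96≤136).
S9: not dominated.
S10: not dominated (best risk).
S11: dominated by S2 (benefit score 91≥22, risk 5≤8, cost 166≤224).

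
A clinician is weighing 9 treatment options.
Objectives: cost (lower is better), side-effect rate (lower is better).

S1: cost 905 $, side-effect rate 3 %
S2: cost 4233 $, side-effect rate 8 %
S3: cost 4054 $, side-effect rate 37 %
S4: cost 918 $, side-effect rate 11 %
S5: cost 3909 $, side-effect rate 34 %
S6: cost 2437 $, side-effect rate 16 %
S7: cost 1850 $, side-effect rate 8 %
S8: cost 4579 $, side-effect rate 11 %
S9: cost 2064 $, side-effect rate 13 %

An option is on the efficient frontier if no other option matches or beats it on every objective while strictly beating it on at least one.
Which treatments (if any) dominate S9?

S1, S4, S7

S1: cost 905≤2064, side-effect rate 3≤13 — dominates S9.
S4: cost 918≤2064, side-effect rate 11≤13 — dominates S9.
S7: cost 1850≤2064, side-effect rate 8≤13 — dominates S9.
Others (S2, S3, S5, S6, S8) are each worse than S9 on at least one objective.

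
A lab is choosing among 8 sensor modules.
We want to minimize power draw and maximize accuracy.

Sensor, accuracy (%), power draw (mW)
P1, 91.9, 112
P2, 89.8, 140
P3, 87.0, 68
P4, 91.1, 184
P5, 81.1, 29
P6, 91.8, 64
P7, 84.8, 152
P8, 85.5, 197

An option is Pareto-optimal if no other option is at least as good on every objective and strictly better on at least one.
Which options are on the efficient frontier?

P1, P5, P6

P1: not dominated (best accuracy).
P2: dominated by P1 (accuracy 91.9≥89.8, power draw 112≤140).
P3: dominated by P6 (accuracy 91.8≥87.0, power draw 64≤68).
P4: dominated by P1 (accuracy 91.9≥91.1, power draw 112≤184).
P5: not dominated (best power draw).
P6: not dominated.
P7: dominated by P1 (accuracy 91.9≥84.8, power draw 112≤152).
P8: dominated by P1 (accuracy 91.9≥85.5, power draw 112≤197).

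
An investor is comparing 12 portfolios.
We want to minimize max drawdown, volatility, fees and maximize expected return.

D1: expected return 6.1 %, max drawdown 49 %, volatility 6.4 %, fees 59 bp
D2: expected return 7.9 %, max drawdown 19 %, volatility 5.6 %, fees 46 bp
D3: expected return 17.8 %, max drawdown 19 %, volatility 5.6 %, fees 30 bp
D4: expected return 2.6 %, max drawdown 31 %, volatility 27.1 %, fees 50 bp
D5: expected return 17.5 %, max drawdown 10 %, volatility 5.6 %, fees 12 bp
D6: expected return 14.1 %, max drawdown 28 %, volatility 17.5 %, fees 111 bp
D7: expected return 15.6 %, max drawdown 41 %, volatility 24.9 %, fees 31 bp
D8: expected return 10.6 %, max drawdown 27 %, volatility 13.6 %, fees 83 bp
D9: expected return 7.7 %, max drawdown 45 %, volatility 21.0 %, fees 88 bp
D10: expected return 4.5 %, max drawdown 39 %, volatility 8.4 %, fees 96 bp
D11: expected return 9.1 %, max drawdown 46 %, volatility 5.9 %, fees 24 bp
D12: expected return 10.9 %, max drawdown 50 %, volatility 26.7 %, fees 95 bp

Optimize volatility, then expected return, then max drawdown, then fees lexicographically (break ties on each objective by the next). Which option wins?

First minimize volatility: best is 5.6, kept {D2, D3, D5}.
Then maximize expected return: best is 17.8, kept {D3}.

D3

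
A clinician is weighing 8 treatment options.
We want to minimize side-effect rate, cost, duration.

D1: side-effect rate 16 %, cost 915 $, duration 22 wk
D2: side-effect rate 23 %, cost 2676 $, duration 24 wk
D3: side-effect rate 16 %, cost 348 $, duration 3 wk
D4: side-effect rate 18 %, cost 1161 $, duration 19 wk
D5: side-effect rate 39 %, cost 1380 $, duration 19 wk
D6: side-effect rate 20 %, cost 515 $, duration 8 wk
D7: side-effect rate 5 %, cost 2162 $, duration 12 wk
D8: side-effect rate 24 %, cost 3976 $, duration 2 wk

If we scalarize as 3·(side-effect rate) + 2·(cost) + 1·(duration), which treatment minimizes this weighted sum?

D3

D1: 3·16 + 2·915 + 1·22 = 1900
D2: 3·23 + 2·2676 + 1·24 = 5445
D3: 3·16 + 2·348 + 1·3 = 747
D4: 3·18 + 2·1161 + 1·19 = 2395
D5: 3·39 + 2·1380 + 1·19 = 2896
D6: 3·20 + 2·515 + 1·8 = 1098
D7: 3·5 + 2·2162 + 1·12 = 4351
D8: 3·24 + 2·3976 + 1·2 = 8026
Lowest: D3 at 747.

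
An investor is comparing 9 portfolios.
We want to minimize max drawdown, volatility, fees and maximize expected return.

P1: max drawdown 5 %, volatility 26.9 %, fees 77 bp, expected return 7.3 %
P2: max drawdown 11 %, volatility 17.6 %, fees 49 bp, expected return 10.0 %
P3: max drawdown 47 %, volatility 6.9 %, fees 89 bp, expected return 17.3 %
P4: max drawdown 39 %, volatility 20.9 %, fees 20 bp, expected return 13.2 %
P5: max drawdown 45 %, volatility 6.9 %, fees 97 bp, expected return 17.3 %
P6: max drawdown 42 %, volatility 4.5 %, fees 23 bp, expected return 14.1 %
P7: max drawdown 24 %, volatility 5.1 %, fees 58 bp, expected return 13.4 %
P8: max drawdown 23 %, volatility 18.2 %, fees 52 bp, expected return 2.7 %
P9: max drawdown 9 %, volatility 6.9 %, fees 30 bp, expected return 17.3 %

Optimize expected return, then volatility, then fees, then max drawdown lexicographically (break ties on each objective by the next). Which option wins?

First maximize expected return: best is 17.3, kept {P3, P5, P9}.
Then minimize volatility: best is 6.9, kept {P3, P5, P9}.
Then minimize fees: best is 30, kept {P9}.

P9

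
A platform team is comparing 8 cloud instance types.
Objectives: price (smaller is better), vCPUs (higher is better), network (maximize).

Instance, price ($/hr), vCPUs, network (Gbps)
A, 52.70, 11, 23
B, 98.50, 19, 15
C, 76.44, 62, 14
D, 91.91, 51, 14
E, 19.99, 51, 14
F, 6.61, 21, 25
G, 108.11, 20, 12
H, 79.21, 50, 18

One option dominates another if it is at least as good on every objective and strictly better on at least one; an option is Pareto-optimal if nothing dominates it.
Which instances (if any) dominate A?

F

F: price 6.61≤52.70, vCPUs 21≥11, network 25≥23 — dominates A.
Others (B, C, D, E, G, H) are each worse than A on at least one objective.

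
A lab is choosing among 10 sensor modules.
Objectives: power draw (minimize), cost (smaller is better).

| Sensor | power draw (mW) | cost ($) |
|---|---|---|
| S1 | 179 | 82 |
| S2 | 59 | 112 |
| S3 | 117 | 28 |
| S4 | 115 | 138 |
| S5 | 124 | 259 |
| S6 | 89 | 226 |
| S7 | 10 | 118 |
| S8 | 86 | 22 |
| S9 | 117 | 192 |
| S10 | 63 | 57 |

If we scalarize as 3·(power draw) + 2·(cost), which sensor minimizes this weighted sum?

S7

S1: 3·179 + 2·82 = 701
S2: 3·59 + 2·112 = 401
S3: 3·117 + 2·28 = 407
S4: 3·115 + 2·138 = 621
S5: 3·124 + 2·259 = 890
S6: 3·89 + 2·226 = 719
S7: 3·10 + 2·118 = 266
S8: 3·86 + 2·22 = 302
S9: 3·117 + 2·192 = 735
S10: 3·63 + 2·57 = 303
Lowest: S7 at 266.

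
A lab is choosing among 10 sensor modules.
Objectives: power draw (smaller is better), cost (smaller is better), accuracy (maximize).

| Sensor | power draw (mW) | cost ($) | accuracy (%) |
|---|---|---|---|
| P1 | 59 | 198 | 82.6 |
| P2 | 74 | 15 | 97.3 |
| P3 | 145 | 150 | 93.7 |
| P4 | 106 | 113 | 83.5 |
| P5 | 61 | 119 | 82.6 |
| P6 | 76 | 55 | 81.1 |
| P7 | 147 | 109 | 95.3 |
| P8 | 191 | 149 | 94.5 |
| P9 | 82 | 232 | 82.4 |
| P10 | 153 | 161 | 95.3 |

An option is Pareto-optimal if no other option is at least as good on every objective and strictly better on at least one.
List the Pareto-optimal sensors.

P1, P2, P5

P1: not dominated (best power draw).
P2: not dominated (best cost).
P3: dominated by P2 (power draw 74≤145, cost 15≤150, accuracy 97.3≥93.7).
P4: dominated by P2 (power draw 74≤106, cost 15≤113, accuracy 97.3≥83.5).
P5: not dominated.
P6: dominated by P2 (power draw 74≤76, cost 15≤55, accuracy 97.3≥81.1).
P7: dominated by P2 (power draw 74≤147, cost 15≤109, accuracy 97.3≥95.3).
P8: dominated by P2 (power draw 74≤191, cost 15≤149, accuracy 97.3≥94.5).
P9: dominated by P1 (power draw 59≤82, cost 198≤232, accuracy 82.6≥82.4).
P10: dominated by P2 (power draw 74≤153, cost 15≤161, accuracy 97.3≥95.3).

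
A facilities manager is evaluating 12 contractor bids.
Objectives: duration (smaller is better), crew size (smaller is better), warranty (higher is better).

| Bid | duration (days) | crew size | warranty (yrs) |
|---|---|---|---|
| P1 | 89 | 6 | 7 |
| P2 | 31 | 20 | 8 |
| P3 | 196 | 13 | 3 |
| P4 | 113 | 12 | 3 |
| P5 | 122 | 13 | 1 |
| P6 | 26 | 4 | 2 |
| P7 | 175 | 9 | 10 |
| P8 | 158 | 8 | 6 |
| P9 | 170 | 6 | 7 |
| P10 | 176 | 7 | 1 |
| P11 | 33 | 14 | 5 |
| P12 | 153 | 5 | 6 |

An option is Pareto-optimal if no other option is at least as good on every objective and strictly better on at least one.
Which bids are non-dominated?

P1: not dominated.
P2: not dominated.
P3: dominated by P1 (duration 89≤196, crew size 6≤13, warranty 7≥3).
P4: dominated by P1 (duration 89≤113, crew size 6≤12, warranty 7≥3).
P5: dominated by P1 (duration 89≤122, crew size 6≤13, warranty 7≥1).
P6: not dominated (best duration).
P7: not dominated (best warranty).
P8: dominated by P1 (duration 89≤158, crew size 6≤8, warranty 7≥6).
P9: dominated by P1 (duration 89≤170, crew size 6≤6, warranty 7≥7).
P10: dominated by P1 (duration 89≤176, crew size 6≤7, warranty 7≥1).
P11: not dominated.
P12: not dominated.

P1, P2, P6, P7, P11, P12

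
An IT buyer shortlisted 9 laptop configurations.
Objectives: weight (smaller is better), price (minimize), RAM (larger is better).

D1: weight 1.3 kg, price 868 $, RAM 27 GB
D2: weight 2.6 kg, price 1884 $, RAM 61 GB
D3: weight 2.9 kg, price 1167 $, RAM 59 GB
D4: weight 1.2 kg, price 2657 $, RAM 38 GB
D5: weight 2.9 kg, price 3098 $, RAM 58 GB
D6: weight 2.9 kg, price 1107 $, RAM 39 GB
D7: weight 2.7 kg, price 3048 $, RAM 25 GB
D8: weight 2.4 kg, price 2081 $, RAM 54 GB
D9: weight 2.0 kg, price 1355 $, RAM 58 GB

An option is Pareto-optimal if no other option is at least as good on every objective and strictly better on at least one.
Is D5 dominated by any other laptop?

Yes

D2 vs D5: weight 2.6≤2.9, price 1884≤3098, RAM 61≥58 — D2 is at least as good on every objective and strictly better on at least one, so D2 dominates D5.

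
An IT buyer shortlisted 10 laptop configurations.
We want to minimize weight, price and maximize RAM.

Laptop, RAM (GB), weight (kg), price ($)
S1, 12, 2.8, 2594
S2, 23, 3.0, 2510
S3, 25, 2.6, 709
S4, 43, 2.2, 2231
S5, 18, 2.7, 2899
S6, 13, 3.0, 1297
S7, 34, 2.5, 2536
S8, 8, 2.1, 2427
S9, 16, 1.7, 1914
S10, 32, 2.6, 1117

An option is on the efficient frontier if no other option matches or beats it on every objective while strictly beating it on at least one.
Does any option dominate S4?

No

S1: worse on RAM (12 vs 43).
S2: worse on RAM (23 vs 43).
S3: worse on RAM (25 vs 43).
S5: worse on RAM (18 vs 43).
S6: worse on RAM (13 vs 43).
S7: worse on RAM (34 vs 43).
S8: worse on RAM (8 vs 43).
S9: worse on RAM (16 vs 43).
S10: worse on RAM (32 vs 43).
No option is at least as good as S4 on every objective and strictly better on one.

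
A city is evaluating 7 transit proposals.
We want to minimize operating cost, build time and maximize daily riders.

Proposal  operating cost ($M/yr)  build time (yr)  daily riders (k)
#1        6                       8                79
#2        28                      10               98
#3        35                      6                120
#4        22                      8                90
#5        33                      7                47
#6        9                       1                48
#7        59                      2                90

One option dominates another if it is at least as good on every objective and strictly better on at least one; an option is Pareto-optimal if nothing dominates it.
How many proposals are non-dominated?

6

#1: not dominated (best operating cost).
#2: not dominated.
#3: not dominated (best daily riders).
#4: not dominated.
#5: dominated by #6 (operating cost 9≤33, build time 1≤7, daily riders 48≥47).
#6: not dominated (best build time).
#7: not dominated.
Pareto-optimal: #1, #2, #3, #4, #6, #7 → 6.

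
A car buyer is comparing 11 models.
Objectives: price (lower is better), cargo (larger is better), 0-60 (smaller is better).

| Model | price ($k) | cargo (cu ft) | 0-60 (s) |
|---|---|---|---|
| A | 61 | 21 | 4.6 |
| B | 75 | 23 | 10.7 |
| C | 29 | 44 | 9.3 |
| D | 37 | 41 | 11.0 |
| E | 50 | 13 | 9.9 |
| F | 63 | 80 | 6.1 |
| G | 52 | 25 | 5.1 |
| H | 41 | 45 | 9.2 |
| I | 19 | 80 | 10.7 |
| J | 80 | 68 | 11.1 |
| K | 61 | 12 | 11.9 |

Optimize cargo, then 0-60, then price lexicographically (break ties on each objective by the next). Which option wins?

F

First maximize cargo: best is 80, kept {F, I}.
Then minimize 0-60: best is 6.1, kept {F}.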